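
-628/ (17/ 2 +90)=-1256/ 197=-6.38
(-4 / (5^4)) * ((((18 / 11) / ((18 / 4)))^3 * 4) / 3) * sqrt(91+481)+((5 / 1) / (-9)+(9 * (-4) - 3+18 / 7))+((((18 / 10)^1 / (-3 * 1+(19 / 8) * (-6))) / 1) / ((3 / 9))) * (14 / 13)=-37.33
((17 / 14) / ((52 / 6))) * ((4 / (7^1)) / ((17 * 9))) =1 / 1911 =0.00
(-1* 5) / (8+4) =-5 / 12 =-0.42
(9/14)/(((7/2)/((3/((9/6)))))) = 18/49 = 0.37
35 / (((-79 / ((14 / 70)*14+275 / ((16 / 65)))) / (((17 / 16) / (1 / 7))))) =-74635967 / 20224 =-3690.47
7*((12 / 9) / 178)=14 / 267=0.05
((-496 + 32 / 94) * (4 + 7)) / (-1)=256256 / 47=5452.26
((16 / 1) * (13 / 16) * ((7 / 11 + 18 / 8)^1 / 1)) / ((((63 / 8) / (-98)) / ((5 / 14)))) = -16510 / 99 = -166.77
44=44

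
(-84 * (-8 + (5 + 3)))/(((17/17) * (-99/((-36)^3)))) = 0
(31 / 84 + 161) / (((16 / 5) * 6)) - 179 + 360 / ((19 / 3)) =-17428819 / 153216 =-113.75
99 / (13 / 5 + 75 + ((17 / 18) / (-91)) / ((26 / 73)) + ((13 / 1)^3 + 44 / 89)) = 1876214340 / 43116262951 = 0.04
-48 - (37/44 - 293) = 10743/44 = 244.16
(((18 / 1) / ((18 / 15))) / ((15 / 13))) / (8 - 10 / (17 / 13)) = 221 / 6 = 36.83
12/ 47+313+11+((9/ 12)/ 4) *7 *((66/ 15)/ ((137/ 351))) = 87326007/ 257560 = 339.05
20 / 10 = 2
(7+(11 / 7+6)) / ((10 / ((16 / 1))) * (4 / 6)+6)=2.27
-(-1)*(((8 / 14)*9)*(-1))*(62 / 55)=-2232 / 385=-5.80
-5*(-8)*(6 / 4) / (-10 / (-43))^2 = 5547 / 5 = 1109.40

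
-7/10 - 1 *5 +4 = -1.70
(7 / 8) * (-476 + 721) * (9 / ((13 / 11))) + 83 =178417 / 104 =1715.55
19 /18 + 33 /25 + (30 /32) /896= 7665967 /3225600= 2.38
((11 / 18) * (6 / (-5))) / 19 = -11 / 285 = -0.04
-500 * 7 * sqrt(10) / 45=-700 * sqrt(10) / 9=-245.95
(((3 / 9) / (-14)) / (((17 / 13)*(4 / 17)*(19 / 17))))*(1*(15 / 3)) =-1105 / 3192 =-0.35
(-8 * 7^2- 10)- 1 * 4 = -406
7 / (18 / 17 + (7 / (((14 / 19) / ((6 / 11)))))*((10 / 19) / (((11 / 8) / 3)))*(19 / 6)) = 14399 / 40938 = 0.35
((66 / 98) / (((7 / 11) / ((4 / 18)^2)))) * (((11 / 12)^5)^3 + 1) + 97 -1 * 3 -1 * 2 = 469158787584377769629 / 5095872385794441216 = 92.07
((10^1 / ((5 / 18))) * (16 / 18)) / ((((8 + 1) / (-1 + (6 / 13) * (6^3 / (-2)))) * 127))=-21152 / 14859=-1.42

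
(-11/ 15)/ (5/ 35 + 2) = -0.34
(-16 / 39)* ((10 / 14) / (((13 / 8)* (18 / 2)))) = -640 / 31941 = -0.02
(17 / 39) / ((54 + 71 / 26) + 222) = 34 / 21741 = 0.00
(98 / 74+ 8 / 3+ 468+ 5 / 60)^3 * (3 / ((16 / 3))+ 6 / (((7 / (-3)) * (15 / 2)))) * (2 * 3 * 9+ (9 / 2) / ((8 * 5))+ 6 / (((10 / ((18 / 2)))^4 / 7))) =4894169438838224156409 / 2593433600000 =1887138902.97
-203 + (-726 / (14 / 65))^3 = -13135903439504 / 343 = -38297094575.81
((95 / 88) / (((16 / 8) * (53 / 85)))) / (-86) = -8075 / 802208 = -0.01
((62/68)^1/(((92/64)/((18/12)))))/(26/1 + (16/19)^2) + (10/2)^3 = 78564507/628337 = 125.04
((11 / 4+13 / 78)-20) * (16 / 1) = -820 / 3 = -273.33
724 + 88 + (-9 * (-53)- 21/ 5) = 6424/ 5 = 1284.80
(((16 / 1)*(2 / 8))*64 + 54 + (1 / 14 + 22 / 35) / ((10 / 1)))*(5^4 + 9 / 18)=38789757 / 200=193948.78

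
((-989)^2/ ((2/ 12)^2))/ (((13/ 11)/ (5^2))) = 9683397900/ 13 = 744876761.54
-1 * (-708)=708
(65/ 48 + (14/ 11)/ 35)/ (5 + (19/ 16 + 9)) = 3671/ 40095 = 0.09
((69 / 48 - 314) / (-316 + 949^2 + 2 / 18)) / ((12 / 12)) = -45009 / 129641056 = -0.00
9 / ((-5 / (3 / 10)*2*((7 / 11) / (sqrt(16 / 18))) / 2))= -99*sqrt(2) / 175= -0.80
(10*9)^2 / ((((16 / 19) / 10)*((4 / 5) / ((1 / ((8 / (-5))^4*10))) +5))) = 120234375 / 71786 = 1674.90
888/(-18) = -148/3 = -49.33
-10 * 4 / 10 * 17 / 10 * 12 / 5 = -408 / 25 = -16.32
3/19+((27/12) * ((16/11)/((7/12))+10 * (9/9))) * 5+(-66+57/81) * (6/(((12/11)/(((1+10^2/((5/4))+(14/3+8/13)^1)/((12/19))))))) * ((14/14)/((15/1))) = -347184871697/110918808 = -3130.08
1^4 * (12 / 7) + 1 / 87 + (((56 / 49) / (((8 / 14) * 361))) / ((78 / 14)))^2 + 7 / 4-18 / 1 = -2337719702455 / 160953211692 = -14.52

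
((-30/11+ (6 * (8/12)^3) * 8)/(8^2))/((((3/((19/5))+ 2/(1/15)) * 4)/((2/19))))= 0.00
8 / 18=4 / 9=0.44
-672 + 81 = -591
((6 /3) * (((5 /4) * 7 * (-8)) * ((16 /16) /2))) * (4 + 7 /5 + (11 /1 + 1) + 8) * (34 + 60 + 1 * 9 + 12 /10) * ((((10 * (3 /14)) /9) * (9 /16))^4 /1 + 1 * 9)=-93706899648183 /56197120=-1667468.01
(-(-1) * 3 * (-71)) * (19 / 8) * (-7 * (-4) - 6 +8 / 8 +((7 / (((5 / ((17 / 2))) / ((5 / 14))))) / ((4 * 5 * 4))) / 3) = -29808853 / 2560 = -11644.08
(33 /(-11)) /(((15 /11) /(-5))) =11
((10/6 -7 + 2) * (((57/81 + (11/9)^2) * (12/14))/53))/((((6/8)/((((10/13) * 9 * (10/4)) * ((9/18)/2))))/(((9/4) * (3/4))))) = -11125/9646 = -1.15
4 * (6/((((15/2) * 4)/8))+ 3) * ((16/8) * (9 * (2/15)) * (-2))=-2208/25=-88.32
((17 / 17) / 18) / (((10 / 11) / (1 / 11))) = 1 / 180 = 0.01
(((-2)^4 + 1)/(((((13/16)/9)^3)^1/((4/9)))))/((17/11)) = 14598144/2197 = 6644.58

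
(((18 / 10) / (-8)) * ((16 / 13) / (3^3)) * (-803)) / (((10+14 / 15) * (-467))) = -803 / 497822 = -0.00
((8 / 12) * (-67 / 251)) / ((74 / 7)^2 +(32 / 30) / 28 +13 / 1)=-490 / 343619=-0.00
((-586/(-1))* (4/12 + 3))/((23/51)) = 99620/23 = 4331.30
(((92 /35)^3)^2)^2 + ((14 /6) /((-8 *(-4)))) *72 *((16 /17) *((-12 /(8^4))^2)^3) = 1801534560605832186490444277941723173097853 /16557897968324647885733888000000000000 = 108802.13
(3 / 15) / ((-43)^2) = 1 / 9245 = 0.00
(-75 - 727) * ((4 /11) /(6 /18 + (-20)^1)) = 9624 /649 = 14.83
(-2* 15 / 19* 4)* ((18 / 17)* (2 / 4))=-1080 / 323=-3.34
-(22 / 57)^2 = -484 / 3249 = -0.15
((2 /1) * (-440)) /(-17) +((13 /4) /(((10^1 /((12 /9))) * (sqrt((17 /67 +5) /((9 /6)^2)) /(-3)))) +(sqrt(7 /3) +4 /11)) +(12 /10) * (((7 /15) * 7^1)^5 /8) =-39 * sqrt(1474) /1760 +sqrt(21) /3 +102172121563 /946687500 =108.60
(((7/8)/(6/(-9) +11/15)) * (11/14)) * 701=115665/16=7229.06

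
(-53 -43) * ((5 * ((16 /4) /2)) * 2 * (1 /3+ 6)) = -12160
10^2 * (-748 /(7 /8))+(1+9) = -598330 /7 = -85475.71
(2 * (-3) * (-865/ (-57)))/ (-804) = 865/ 7638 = 0.11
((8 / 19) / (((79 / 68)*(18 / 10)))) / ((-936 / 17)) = -5780 / 1580553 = -0.00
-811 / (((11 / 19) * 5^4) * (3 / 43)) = -662587 / 20625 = -32.13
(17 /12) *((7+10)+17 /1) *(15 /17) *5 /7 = 30.36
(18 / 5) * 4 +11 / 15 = 227 / 15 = 15.13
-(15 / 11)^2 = -225 / 121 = -1.86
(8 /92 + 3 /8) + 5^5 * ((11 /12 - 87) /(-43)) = 148504715 /23736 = 6256.52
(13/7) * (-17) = -221/7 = -31.57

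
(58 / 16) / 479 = 29 / 3832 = 0.01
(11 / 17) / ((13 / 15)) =165 / 221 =0.75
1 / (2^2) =1 / 4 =0.25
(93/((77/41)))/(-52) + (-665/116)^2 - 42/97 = 31.48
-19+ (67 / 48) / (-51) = -46579 / 2448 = -19.03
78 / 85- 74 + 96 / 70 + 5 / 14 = -84911 / 1190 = -71.35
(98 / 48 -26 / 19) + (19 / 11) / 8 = 1115 / 1254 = 0.89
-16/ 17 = -0.94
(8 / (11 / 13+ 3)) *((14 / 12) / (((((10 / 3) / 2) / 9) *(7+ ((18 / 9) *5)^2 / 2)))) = 0.23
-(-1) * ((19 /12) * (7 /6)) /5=133 /360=0.37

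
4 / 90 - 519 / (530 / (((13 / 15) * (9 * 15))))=-109259 / 954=-114.53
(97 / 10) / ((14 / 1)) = 97 / 140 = 0.69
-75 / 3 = -25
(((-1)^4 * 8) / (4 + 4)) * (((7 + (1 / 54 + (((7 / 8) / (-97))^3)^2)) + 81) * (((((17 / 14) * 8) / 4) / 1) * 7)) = 8821797155015038205179 / 5895682558022909952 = 1496.31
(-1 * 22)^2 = 484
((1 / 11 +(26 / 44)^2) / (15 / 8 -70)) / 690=-71 / 7583675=-0.00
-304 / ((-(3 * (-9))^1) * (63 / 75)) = -7600 / 567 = -13.40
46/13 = 3.54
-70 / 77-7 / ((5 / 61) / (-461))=2165267 / 55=39368.49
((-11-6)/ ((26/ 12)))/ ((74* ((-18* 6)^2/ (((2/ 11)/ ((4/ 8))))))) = -17/ 5142852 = -0.00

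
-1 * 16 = -16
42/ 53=0.79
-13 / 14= -0.93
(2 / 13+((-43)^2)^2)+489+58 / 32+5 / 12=2133638447 / 624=3419292.38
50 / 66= 25 / 33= 0.76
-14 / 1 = -14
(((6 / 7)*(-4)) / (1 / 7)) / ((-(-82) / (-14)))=168 / 41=4.10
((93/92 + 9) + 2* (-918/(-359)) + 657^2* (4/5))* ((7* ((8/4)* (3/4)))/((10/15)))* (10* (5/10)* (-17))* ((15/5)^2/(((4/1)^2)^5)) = -549697812160077/138529472512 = -3968.09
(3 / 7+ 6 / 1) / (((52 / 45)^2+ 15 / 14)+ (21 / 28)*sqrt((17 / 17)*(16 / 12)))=6217549875 / 2026338743 -1291696875*sqrt(3) / 2026338743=1.96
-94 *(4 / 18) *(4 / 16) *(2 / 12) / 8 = -47 / 432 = -0.11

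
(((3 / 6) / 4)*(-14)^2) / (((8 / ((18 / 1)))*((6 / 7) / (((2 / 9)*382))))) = 65513 / 12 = 5459.42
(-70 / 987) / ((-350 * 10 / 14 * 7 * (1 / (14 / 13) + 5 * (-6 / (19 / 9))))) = -38 / 12453825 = -0.00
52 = 52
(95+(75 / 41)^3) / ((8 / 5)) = 17423425 / 275684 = 63.20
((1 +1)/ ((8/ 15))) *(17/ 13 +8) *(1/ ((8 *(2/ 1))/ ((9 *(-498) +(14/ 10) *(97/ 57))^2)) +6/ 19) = 197222778705601/ 4505280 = 43775920.41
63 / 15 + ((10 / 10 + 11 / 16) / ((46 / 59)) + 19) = 93341 / 3680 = 25.36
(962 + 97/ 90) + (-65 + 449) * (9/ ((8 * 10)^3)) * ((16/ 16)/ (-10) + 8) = 346727197/ 360000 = 963.13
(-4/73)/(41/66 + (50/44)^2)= -5808/202721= -0.03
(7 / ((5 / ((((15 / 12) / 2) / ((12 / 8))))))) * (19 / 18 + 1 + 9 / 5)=2429 / 1080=2.25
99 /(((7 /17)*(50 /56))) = 6732 /25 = 269.28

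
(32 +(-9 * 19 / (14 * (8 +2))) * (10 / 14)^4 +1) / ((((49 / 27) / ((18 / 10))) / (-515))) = -54992442321 / 3294172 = -16693.86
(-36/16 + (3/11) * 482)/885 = 379/2596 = 0.15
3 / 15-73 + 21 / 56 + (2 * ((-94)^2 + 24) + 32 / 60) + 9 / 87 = 61415777 / 3480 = 17648.21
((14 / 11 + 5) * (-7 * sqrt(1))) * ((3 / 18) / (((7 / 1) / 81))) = -1863 / 22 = -84.68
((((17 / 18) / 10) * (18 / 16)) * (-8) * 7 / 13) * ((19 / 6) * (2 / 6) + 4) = -833 / 360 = -2.31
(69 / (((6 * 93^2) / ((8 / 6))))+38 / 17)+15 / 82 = 87531461 / 36170118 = 2.42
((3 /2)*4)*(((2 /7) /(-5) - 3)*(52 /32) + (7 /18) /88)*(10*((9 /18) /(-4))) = 275173 /7392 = 37.23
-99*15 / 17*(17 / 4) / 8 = -46.41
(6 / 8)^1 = 3 / 4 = 0.75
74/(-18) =-37/9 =-4.11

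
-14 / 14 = -1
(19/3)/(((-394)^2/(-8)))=-38/116427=-0.00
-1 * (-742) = 742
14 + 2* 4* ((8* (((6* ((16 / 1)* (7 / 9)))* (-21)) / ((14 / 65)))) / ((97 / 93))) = -43329202 / 97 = -446692.80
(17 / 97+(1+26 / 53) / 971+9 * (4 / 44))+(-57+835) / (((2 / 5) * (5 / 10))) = 213658506763 / 54911021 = 3890.99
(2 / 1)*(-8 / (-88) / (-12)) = -1 / 66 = -0.02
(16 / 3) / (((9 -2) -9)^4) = 1 / 3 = 0.33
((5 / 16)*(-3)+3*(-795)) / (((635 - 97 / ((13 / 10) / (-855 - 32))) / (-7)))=694785 / 2779664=0.25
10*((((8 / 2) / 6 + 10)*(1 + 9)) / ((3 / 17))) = 54400 / 9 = 6044.44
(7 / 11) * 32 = 224 / 11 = 20.36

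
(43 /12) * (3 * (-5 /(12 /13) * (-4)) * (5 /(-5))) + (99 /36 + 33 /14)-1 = -4805 /21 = -228.81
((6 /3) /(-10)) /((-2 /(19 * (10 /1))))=19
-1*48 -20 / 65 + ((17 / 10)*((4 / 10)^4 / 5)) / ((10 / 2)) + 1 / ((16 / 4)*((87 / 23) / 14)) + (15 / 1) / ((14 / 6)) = -50659018451 / 1237031250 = -40.95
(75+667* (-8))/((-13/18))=94698/13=7284.46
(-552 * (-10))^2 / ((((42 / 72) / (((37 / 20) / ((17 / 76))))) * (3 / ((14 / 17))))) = 118592062.01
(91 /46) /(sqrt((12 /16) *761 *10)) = 91 *sqrt(22830) /525090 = 0.03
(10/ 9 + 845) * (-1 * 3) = -7615/ 3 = -2538.33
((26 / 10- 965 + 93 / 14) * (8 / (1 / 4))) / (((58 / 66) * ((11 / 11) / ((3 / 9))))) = -406032 / 35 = -11600.91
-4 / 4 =-1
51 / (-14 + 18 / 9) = -17 / 4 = -4.25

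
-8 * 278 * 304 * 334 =-225816064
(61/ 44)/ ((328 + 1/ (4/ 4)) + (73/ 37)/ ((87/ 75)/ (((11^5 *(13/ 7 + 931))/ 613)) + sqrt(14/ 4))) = 66470730773527302761811769119/ 15774104982692331254108687049404-2588421355036889344671875 *sqrt(14)/ 717004771940560511550394865882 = 0.00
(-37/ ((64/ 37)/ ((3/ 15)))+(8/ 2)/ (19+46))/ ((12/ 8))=-5847/ 2080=-2.81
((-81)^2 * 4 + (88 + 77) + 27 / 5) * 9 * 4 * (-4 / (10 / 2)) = -19018368 / 25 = -760734.72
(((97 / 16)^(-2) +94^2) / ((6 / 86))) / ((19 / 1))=3574941740 / 536313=6665.77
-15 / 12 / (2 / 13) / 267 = -65 / 2136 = -0.03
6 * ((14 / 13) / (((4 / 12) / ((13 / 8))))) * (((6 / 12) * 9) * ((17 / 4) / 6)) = 3213 / 32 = 100.41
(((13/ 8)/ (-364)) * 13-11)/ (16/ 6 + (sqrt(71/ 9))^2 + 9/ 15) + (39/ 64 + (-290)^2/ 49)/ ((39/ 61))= 1287636809/ 479661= 2684.47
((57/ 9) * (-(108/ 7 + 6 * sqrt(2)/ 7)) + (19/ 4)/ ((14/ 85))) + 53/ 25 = -13351/ 200 - 38 * sqrt(2)/ 7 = -74.43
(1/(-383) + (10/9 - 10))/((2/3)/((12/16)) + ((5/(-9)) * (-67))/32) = -980768/226353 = -4.33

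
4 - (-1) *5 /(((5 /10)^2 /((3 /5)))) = 16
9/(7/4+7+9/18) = 36/37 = 0.97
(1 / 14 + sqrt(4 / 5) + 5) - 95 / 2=-297 / 7 + 2* sqrt(5) / 5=-41.53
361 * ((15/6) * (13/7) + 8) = 63897/14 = 4564.07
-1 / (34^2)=-1 / 1156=-0.00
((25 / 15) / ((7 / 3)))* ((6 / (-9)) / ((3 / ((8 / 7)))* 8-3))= -5 / 189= -0.03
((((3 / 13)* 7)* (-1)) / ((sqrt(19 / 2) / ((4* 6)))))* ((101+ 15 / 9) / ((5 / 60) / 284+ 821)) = -176343552* sqrt(38) / 691098343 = -1.57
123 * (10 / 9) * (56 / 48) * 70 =100450 / 9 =11161.11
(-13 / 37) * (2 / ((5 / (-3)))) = 78 / 185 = 0.42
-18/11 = -1.64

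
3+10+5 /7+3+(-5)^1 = 82 /7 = 11.71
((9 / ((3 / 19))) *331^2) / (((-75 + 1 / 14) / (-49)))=4284054222 / 1049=4083941.11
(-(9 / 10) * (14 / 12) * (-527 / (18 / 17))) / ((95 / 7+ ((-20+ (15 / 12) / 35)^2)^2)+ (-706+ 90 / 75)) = 4818365216 / 1458292613583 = 0.00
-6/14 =-3/7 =-0.43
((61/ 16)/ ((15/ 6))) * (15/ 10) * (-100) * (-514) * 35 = 8230425/ 2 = 4115212.50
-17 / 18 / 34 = -1 / 36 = -0.03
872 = 872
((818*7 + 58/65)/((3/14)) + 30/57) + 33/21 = 693180181/25935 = 26727.60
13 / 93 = 0.14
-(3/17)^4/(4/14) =-567/167042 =-0.00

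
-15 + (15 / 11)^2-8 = -2558 / 121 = -21.14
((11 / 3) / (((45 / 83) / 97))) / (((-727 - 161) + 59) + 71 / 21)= -619927 / 780210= -0.79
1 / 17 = 0.06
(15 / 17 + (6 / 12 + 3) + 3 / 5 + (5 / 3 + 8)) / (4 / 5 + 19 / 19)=7471 / 918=8.14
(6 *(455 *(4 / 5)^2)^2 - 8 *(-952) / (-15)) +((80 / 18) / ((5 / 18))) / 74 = 1410469016 / 2775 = 508277.12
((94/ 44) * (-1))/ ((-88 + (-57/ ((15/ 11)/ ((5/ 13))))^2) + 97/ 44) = -15886/ 1283989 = -0.01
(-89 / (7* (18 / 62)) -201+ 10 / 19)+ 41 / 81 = -2626039 / 10773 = -243.76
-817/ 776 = -1.05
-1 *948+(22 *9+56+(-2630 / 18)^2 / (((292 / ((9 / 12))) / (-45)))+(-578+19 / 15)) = -21831291 / 5840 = -3738.23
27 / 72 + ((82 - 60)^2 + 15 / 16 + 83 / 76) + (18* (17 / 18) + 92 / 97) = 14872363 / 29488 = 504.35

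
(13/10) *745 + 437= 2811/2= 1405.50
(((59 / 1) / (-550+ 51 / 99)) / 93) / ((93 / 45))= -9735 / 17425813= -0.00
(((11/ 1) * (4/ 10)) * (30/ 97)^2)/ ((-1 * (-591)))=1320/ 1853573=0.00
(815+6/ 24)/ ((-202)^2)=3261/ 163216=0.02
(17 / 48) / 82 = 17 / 3936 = 0.00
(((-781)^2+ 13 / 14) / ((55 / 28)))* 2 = 34157868 / 55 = 621052.15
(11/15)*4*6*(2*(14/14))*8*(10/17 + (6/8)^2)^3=337307267/786080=429.10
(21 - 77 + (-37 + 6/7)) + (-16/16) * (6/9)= -1949/21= -92.81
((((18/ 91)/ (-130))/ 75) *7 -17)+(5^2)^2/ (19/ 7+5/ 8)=672218064/ 3950375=170.17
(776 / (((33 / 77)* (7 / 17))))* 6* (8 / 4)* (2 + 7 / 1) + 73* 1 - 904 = 474081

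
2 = 2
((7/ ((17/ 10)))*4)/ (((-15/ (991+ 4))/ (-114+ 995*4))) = -215413520/ 51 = -4223794.51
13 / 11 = 1.18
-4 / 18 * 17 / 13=-34 / 117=-0.29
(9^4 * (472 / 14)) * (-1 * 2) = -442398.86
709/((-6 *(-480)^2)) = -709/1382400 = -0.00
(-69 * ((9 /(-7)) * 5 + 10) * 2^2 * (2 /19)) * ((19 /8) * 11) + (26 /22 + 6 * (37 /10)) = -1034623 /385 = -2687.33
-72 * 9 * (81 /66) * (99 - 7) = -73165.09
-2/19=-0.11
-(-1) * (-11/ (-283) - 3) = -838/ 283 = -2.96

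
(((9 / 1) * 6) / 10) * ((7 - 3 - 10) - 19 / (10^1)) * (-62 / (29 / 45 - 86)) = -595107 / 19205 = -30.99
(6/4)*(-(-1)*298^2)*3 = 399618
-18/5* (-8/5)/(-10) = -72/125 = -0.58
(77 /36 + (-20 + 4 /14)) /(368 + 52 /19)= -84151 /1775088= -0.05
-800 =-800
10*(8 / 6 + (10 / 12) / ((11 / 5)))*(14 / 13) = 7910 / 429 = 18.44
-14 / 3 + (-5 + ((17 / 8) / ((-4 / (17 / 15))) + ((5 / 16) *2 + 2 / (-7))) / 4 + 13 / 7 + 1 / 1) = -30801 / 4480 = -6.88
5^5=3125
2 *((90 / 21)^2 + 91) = 218.73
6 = 6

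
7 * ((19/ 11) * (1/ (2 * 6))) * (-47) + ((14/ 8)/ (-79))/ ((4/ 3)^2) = -7903343/ 166848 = -47.37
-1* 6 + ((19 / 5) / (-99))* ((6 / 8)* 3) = -1339 / 220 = -6.09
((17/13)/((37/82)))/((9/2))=2788/4329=0.64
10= 10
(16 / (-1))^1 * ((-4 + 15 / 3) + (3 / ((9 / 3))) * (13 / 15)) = -29.87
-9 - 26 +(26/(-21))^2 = -33.47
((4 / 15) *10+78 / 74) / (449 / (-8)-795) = -3304 / 755799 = -0.00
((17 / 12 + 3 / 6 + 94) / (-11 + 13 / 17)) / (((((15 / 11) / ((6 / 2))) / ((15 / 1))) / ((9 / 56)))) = -49.70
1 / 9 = 0.11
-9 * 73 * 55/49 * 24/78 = -144540/637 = -226.91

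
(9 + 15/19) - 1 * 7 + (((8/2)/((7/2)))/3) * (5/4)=1303/399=3.27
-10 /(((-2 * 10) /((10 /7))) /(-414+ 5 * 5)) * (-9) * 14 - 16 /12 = 105026 /3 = 35008.67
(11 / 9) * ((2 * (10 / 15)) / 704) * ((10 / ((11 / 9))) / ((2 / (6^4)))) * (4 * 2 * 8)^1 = 8640 / 11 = 785.45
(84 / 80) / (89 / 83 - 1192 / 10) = -581 / 65364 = -0.01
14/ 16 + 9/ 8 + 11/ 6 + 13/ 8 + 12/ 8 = 6.96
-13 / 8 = -1.62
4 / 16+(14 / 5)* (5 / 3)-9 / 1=-4.08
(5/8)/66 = 5/528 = 0.01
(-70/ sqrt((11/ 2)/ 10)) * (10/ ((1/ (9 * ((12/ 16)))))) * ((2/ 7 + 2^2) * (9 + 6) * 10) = -6075000 * sqrt(55)/ 11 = -4095764.16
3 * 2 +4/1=10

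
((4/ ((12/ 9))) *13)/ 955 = 39/ 955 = 0.04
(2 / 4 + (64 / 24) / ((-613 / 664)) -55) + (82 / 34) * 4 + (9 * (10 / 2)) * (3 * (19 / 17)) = 6448987 / 62526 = 103.14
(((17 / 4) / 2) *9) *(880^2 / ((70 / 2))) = 2962080 / 7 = 423154.29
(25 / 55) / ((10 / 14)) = 7 / 11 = 0.64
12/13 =0.92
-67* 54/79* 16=-57888/79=-732.76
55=55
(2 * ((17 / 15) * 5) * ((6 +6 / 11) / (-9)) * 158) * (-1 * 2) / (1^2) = 85952 / 33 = 2604.61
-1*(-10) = 10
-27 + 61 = 34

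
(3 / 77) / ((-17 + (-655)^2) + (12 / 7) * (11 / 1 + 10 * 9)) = 3 / 33046948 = 0.00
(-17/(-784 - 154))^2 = 289/879844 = 0.00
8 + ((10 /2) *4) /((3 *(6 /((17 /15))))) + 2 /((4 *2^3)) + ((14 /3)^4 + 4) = 631921 /1296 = 487.59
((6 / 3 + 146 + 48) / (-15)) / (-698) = 98 / 5235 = 0.02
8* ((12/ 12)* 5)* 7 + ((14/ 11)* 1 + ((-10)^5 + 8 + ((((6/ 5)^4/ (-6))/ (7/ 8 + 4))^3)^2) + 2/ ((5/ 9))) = -315543404347828638116679940164/ 3164702594280242919921875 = -99707.13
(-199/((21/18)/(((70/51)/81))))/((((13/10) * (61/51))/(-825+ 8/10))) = 2523320/1647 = 1532.07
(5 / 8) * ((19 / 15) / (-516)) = -0.00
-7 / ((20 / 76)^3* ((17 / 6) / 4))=-542.26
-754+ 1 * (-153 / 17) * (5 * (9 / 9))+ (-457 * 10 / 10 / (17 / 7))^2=34611.38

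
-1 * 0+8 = 8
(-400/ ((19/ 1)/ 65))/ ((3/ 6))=-52000/ 19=-2736.84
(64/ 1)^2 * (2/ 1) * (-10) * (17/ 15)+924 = -275756/ 3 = -91918.67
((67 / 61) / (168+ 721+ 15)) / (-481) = -67 / 26524264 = -0.00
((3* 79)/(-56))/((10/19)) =-4503/560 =-8.04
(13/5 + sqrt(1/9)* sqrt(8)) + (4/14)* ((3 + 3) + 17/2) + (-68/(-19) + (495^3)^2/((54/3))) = 2* sqrt(2)/3 + 1086951908596654353/1330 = 817257074132823.76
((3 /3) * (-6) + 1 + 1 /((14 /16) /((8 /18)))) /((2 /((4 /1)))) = -566 /63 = -8.98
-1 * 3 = -3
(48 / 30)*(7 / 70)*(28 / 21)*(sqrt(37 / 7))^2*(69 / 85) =13616 / 14875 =0.92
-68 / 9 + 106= 886 / 9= 98.44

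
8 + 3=11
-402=-402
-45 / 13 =-3.46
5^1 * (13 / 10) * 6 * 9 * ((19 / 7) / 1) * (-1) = -6669 / 7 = -952.71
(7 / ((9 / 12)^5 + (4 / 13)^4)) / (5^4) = 204725248 / 4501541875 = 0.05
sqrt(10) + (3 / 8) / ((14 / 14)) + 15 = sqrt(10) + 123 / 8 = 18.54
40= 40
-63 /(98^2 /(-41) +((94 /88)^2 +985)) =-1666896 /19894195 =-0.08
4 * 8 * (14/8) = 56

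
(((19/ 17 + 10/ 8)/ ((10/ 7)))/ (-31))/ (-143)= 1127/ 3014440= 0.00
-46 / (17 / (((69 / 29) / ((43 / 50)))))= -158700 / 21199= -7.49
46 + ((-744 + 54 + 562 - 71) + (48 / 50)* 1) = -152.04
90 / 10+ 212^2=44953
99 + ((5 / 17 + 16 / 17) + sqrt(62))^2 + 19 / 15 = 42 *sqrt(62) / 17 + 710041 / 4335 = 183.25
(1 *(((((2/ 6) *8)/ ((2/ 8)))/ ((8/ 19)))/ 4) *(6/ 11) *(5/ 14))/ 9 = 95/ 693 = 0.14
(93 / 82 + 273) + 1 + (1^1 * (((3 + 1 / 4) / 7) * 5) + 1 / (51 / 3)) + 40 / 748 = 59587161 / 214676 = 277.57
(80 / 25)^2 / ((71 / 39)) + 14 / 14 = 11759 / 1775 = 6.62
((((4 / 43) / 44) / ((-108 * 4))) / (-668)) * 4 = 1 / 34124112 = 0.00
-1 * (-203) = 203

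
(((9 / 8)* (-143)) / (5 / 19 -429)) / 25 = 24453 / 1629200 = 0.02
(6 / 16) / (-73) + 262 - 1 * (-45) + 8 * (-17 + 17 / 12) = 319439 / 1752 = 182.33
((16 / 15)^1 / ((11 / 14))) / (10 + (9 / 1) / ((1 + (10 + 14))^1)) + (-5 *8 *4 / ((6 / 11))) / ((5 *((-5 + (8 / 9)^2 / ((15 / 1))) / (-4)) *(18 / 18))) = -347169760 / 7339431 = -47.30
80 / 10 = 8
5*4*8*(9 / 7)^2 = 12960 / 49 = 264.49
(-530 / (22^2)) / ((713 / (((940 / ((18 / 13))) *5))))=-4047875 / 776457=-5.21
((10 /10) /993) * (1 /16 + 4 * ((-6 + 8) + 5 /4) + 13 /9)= 2089 /142992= 0.01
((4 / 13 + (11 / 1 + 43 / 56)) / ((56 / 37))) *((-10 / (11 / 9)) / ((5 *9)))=-325267 / 224224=-1.45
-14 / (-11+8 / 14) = 98 / 73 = 1.34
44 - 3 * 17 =-7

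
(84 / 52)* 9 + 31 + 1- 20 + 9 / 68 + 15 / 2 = 30207 / 884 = 34.17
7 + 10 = 17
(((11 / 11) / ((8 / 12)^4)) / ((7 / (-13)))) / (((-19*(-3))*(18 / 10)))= -0.09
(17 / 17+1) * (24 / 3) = 16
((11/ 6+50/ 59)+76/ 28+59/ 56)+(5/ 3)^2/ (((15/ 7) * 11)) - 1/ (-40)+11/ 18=17669573/ 2453220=7.20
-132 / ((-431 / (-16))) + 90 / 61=-3.42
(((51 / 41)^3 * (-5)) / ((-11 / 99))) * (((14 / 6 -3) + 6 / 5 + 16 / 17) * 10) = 88017840 / 68921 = 1277.08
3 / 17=0.18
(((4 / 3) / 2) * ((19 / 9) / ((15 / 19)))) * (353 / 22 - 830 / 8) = -1393099 / 8910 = -156.35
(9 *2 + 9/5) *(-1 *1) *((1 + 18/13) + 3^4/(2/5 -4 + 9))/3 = -7458/65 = -114.74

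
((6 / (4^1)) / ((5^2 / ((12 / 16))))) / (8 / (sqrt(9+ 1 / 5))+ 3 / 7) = -4347 / 1526600+ 441*sqrt(230) / 381650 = 0.01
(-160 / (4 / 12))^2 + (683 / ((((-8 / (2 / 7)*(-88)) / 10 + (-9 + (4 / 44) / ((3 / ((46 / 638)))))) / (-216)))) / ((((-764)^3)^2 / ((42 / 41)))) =1467120680942567471573537438865 / 6367711288813226873237504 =230400.00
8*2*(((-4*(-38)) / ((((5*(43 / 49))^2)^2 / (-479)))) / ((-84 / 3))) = 239842074976 / 2136750625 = 112.25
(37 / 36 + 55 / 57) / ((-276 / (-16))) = 1363 / 11799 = 0.12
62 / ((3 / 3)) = 62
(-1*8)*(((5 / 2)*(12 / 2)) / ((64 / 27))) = -405 / 8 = -50.62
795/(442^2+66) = 0.00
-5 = -5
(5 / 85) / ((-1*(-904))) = 1 / 15368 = 0.00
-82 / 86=-41 / 43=-0.95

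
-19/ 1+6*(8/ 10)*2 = -47/ 5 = -9.40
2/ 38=1/ 19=0.05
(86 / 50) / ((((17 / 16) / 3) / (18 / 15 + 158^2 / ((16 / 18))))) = 17049672 / 125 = 136397.38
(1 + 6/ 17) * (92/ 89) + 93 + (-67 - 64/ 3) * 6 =-659065/ 1513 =-435.60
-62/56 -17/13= -879/364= -2.41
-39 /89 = -0.44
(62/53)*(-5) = -310/53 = -5.85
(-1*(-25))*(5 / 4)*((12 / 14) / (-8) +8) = 27625 / 112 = 246.65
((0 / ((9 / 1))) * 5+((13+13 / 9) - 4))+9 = 175 / 9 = 19.44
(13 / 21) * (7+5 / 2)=247 / 42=5.88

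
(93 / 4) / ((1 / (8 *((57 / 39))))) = 3534 / 13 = 271.85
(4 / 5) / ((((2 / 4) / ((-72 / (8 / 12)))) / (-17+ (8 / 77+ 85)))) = -4530816 / 385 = -11768.35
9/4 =2.25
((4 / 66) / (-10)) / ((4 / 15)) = -1 / 44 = -0.02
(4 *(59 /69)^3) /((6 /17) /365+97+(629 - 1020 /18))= 2548753390 /682184964987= 0.00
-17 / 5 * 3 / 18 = -17 / 30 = -0.57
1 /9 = 0.11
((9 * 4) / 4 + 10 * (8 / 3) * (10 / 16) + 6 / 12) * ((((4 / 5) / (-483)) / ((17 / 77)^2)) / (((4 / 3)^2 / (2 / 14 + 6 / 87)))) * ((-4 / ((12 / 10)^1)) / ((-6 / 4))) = -816871 / 3469734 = -0.24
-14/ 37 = -0.38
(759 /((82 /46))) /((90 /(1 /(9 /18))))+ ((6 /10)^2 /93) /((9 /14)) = 9.47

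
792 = 792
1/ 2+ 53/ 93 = 199/ 186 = 1.07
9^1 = 9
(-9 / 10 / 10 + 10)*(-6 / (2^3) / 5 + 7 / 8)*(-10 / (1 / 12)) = -86217 / 100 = -862.17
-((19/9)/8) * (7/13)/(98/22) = -209/6552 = -0.03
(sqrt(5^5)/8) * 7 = 175 * sqrt(5)/8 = 48.91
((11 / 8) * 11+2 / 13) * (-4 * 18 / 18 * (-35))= 55615 / 26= 2139.04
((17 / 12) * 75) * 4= 425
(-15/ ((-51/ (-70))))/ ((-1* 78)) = 175/ 663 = 0.26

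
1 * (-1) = -1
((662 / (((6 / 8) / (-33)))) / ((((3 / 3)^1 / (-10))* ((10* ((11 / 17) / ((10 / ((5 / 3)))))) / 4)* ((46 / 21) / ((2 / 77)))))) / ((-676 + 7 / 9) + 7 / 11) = -911574 / 48001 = -18.99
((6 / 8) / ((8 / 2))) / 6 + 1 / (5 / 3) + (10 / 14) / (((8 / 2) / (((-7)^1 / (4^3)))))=783 / 1280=0.61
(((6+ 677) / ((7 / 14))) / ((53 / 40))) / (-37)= -54640 / 1961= -27.86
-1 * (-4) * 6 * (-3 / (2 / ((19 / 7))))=-684 / 7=-97.71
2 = 2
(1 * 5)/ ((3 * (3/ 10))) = 50/ 9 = 5.56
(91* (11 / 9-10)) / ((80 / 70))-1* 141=-60475 / 72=-839.93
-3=-3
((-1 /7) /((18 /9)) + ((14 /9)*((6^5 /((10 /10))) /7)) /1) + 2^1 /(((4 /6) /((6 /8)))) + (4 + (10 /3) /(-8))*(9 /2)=97793 /56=1746.30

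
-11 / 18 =-0.61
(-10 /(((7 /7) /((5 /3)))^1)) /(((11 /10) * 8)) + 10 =535 /66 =8.11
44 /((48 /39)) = 143 /4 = 35.75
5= 5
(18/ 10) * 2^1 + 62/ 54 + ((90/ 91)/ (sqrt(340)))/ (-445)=4.75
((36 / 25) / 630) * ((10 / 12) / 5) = 0.00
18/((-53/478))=-8604/53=-162.34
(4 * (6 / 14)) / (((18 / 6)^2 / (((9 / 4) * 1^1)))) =3 / 7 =0.43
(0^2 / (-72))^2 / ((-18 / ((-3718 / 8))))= 0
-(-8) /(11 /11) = 8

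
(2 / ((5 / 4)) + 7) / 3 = 43 / 15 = 2.87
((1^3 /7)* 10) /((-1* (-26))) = 0.05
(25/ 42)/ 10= 0.06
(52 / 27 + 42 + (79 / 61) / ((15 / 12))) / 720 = 185131 / 2964600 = 0.06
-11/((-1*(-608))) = -11/608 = -0.02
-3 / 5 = -0.60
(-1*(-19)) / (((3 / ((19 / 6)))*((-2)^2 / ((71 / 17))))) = 25631 / 1224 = 20.94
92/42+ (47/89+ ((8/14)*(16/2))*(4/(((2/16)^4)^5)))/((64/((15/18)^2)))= 5211937214476667014559/22784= 228754266787072814.89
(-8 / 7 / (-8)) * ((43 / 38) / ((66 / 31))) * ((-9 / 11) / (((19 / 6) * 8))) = -11997 / 4892272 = -0.00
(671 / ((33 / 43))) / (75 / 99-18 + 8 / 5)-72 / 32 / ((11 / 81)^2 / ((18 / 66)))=-1225283267 / 13741244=-89.17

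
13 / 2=6.50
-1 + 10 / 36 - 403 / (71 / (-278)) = 2015689 / 1278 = 1577.22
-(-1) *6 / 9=2 / 3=0.67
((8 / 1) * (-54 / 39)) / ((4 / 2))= -72 / 13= -5.54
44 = 44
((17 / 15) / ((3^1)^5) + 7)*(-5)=-25532 / 729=-35.02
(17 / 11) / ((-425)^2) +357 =41724376 / 116875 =357.00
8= 8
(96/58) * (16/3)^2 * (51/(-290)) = -34816/4205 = -8.28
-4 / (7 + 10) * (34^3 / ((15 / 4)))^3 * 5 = -914326479306752 / 675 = -1354557747121.11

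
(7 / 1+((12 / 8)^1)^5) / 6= 467 / 192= 2.43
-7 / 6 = -1.17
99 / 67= 1.48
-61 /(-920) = 61 /920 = 0.07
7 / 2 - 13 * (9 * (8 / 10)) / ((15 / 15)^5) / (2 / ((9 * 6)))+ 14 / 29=-731733 / 290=-2523.22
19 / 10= 1.90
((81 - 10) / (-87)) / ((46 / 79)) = -5609 / 4002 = -1.40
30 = 30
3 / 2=1.50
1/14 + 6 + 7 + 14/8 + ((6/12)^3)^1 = 837/56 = 14.95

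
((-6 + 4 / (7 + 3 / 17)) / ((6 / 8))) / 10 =-664 / 915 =-0.73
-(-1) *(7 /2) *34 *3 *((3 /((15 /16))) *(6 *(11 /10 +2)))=531216 /25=21248.64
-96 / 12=-8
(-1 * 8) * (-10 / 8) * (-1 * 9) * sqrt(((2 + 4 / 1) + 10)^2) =-1440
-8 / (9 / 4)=-32 / 9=-3.56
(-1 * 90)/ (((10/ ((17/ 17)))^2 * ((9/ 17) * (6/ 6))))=-17/ 10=-1.70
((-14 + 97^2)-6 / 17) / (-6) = -159709 / 102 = -1565.77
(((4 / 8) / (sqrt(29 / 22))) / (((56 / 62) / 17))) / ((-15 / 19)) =-10013 * sqrt(638) / 24360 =-10.38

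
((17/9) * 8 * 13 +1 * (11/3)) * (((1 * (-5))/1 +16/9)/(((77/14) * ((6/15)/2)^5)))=-326431250/891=-366365.04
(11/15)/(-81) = -11/1215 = -0.01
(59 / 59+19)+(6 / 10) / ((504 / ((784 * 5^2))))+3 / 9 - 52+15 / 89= -2180 / 267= -8.16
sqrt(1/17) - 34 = -34 + sqrt(17)/17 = -33.76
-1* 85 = -85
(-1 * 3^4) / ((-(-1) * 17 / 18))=-1458 / 17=-85.76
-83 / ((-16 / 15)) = 1245 / 16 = 77.81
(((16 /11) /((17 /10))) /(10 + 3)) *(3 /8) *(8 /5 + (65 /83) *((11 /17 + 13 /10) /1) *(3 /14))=1141827 /24010987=0.05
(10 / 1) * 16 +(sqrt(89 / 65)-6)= sqrt(5785) / 65 +154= 155.17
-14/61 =-0.23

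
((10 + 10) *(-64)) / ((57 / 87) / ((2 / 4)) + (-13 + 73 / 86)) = 3192320 / 27037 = 118.07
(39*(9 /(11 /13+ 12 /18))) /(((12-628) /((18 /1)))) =-123201 /18172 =-6.78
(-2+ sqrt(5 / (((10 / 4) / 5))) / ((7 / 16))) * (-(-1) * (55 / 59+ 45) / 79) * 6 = -32520 / 4661+ 260160 * sqrt(10) / 32627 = 18.24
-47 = -47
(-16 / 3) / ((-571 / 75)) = 400 / 571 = 0.70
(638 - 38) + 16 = 616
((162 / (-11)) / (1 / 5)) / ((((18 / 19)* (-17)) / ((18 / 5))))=3078 / 187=16.46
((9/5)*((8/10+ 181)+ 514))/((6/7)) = 73059/50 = 1461.18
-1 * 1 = -1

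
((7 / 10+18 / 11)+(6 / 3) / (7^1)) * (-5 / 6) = -673 / 308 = -2.19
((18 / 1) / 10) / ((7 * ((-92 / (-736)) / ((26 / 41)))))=1872 / 1435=1.30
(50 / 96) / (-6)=-25 / 288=-0.09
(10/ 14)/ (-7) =-5/ 49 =-0.10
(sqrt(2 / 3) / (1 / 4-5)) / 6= -2*sqrt(6) / 171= -0.03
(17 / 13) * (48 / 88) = 102 / 143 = 0.71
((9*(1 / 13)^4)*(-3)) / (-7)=27 / 199927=0.00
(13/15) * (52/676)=1/15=0.07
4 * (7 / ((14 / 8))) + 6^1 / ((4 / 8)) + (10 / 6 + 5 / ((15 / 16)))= 35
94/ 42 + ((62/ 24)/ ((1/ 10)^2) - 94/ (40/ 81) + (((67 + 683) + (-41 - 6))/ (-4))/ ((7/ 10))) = -3617/ 20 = -180.85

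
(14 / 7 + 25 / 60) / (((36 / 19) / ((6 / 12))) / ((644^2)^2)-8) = -2961727446328 / 9804339132645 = -0.30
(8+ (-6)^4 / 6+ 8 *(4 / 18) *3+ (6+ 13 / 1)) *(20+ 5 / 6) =93125 / 18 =5173.61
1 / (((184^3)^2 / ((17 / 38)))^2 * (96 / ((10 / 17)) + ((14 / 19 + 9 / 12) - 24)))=1445 / 1529693971488503935201124552802304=0.00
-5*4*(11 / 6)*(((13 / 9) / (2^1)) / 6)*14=-5005 / 81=-61.79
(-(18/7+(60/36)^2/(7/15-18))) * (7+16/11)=-413137/20251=-20.40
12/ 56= 3/ 14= 0.21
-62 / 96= -31 / 48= -0.65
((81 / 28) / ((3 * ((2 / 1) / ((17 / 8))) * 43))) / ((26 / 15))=6885 / 500864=0.01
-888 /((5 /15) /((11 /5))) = -29304 /5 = -5860.80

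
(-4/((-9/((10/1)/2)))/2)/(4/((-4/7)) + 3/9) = -1/6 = -0.17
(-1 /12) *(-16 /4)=1 /3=0.33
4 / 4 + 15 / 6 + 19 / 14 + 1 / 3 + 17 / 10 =6.89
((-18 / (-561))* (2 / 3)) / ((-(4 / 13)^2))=-169 / 748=-0.23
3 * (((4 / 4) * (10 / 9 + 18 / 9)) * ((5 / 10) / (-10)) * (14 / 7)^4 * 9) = -336 / 5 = -67.20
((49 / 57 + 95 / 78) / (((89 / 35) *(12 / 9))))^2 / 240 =2322659045 / 1484551031808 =0.00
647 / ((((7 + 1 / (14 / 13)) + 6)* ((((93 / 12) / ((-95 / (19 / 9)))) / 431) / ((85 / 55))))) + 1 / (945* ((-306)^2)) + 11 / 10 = -70471214517640081 / 392258526660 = -179655.02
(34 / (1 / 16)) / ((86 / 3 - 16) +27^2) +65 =146257 / 2225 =65.73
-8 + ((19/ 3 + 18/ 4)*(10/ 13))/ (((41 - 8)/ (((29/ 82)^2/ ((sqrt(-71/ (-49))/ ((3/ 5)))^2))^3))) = -8.00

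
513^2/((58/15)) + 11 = 68071.95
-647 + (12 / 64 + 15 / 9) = -30967 / 48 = -645.15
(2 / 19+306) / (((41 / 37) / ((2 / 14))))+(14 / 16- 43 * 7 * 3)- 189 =-1051.66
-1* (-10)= 10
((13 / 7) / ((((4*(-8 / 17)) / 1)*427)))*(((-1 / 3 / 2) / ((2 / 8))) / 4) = 221 / 573888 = 0.00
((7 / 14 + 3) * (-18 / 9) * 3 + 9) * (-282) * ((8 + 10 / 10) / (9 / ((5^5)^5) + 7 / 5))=1134574413299560546875 / 52154064178466798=21754.29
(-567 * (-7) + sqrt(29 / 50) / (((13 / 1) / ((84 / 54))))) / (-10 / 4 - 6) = -7938 / 17 - 14 * sqrt(58) / 9945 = -466.95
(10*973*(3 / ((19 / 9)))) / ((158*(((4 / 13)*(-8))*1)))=-1707615 / 48032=-35.55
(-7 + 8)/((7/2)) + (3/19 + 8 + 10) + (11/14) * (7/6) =30899/1596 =19.36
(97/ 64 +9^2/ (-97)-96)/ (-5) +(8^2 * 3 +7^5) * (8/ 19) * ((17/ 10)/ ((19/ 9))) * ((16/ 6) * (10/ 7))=21975.83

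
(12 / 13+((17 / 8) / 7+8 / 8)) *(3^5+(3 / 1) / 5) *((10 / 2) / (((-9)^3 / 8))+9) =306545689 / 63180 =4851.94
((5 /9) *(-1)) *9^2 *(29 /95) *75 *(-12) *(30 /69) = 2349000 /437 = 5375.29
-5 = -5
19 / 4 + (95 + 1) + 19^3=27839 / 4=6959.75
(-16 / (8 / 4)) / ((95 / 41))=-328 / 95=-3.45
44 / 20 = 11 / 5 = 2.20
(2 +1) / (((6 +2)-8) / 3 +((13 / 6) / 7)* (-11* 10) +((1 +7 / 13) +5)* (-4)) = -819 / 16435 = -0.05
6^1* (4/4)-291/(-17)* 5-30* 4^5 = -520683/17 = -30628.41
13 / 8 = 1.62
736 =736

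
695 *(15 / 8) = 10425 / 8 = 1303.12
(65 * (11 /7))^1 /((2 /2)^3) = 715 /7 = 102.14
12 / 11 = 1.09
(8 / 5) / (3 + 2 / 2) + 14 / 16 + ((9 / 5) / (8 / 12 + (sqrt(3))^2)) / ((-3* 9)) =553 / 440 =1.26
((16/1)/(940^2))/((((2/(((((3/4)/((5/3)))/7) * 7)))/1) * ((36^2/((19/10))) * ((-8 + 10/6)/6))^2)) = 1/127238400000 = 0.00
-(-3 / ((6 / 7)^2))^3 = 117649 / 1728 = 68.08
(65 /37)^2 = 4225 /1369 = 3.09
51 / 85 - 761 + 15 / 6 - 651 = -14089 / 10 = -1408.90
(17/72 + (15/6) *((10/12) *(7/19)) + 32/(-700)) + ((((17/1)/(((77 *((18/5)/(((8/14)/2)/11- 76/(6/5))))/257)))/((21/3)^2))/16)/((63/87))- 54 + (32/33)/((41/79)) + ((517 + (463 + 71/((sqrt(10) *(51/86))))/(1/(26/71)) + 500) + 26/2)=1118 *sqrt(10)/255 + 2089321136096309749/1822159507152600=1160.48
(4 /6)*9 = 6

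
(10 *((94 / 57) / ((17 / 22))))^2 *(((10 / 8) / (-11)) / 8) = -6.47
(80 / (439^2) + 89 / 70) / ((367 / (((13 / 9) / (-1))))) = -223050997 / 44559022410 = -0.01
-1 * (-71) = 71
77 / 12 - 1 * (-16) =269 / 12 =22.42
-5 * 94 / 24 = -235 / 12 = -19.58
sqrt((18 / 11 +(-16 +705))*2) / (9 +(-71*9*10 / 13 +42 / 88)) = -52*sqrt(167134) / 275739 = -0.08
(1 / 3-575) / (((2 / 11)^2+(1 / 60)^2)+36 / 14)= -1752273600 / 7942447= -220.62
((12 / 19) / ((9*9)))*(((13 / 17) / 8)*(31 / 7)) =403 / 122094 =0.00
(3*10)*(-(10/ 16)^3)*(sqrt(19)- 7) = 13125/ 256- 1875*sqrt(19)/ 256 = 19.34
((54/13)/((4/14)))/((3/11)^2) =2541/13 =195.46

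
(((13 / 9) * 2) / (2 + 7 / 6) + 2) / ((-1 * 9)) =-166 / 513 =-0.32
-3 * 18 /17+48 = 762 /17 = 44.82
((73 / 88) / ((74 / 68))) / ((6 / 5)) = 6205 / 9768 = 0.64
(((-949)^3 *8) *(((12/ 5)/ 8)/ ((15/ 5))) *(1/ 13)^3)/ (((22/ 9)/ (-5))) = 7002306/ 11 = 636573.27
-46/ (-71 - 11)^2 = -23/ 3362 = -0.01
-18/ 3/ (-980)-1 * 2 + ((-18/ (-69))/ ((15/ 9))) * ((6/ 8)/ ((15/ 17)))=-1.86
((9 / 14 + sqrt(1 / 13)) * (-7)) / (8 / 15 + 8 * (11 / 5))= -135 / 544 - 105 * sqrt(13) / 3536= -0.36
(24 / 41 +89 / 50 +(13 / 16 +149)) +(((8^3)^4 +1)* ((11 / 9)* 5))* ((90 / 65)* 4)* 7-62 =3471158208958569921 / 213200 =16281229873164.02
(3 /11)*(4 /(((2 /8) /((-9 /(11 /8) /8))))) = -432 /121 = -3.57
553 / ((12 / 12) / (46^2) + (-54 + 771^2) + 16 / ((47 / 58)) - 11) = 54996956 / 59113845647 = 0.00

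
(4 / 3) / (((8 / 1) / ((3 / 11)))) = 1 / 22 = 0.05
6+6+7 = 19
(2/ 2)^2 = 1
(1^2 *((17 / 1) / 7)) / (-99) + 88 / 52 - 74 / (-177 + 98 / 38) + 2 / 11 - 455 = -6758256497 / 14927913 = -452.73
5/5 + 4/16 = 5/4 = 1.25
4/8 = 1/2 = 0.50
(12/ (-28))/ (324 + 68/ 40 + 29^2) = -10/ 27223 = -0.00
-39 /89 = -0.44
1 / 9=0.11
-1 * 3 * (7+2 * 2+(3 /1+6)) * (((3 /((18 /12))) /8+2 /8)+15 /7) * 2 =-2220 /7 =-317.14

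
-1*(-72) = 72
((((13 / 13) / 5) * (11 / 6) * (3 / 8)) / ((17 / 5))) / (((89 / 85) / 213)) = 11715 / 1424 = 8.23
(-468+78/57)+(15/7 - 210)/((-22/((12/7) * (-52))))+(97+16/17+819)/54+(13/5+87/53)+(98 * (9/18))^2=154097496079/138407115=1113.36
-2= -2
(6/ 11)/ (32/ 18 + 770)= 27/ 38203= 0.00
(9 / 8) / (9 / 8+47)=9 / 385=0.02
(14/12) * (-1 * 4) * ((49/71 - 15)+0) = 14224/213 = 66.78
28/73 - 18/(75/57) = -13.30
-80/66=-40/33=-1.21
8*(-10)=-80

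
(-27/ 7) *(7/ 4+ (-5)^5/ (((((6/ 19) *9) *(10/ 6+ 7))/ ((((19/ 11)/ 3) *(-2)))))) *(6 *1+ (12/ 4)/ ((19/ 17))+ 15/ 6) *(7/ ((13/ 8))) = -970392725/ 35321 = -27473.53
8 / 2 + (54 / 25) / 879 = 29318 / 7325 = 4.00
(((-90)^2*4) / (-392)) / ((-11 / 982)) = 3977100 / 539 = 7378.66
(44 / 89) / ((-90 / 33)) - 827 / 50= -223229 / 13350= -16.72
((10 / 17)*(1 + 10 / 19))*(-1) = -290 / 323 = -0.90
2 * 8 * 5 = 80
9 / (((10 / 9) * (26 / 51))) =15.89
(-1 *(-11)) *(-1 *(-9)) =99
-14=-14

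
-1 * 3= -3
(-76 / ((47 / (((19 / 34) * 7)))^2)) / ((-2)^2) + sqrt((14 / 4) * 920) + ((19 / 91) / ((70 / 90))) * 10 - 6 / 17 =3578462609 / 1626645748 + 2 * sqrt(805) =58.94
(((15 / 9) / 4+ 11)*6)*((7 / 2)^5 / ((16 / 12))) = 6907677 / 256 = 26983.11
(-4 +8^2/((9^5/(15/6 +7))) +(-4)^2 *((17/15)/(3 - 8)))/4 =-2810869/1476225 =-1.90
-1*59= -59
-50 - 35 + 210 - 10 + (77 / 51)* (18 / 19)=37607 / 323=116.43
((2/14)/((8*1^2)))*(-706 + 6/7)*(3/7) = -1851/343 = -5.40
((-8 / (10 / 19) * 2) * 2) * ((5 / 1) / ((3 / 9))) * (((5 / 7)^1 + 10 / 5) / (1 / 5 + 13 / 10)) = -11552 / 7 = -1650.29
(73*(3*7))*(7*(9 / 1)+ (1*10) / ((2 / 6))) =142569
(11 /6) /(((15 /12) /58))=85.07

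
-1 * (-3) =3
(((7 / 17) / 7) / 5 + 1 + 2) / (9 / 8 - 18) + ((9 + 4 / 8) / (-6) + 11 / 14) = -313619 / 321300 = -0.98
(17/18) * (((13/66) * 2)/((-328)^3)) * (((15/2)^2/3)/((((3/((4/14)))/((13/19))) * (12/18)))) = -71825/3717049577472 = -0.00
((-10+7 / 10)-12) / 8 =-213 / 80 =-2.66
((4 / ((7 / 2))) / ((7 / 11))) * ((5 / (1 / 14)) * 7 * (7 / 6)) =3080 / 3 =1026.67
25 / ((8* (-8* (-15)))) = 5 / 192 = 0.03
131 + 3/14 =1837/14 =131.21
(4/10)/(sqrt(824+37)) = 2* sqrt(861)/4305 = 0.01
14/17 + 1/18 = 269/306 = 0.88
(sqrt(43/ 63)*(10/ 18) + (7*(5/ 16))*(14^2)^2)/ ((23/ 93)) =155*sqrt(301)/ 1449 + 7815255/ 23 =339795.55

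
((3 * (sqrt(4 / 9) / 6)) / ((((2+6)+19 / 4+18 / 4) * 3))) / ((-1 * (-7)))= 4 / 4347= 0.00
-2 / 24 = -1 / 12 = -0.08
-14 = -14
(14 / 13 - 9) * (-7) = 721 / 13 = 55.46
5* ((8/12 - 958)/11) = -435.15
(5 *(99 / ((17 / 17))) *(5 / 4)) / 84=825 / 112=7.37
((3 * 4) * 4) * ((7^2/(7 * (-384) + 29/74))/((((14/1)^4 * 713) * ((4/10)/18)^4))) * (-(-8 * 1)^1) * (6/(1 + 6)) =-43696260000/48638627597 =-0.90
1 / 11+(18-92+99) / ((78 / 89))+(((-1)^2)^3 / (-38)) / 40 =18659851 / 652080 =28.62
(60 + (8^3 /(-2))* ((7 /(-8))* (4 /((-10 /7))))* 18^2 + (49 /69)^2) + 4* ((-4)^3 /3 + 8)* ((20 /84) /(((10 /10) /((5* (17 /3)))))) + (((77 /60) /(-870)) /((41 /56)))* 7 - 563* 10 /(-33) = -6647495173729282 /32691287475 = -203341.49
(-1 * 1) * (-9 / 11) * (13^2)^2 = 23368.09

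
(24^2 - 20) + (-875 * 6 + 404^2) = 158522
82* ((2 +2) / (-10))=-164 / 5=-32.80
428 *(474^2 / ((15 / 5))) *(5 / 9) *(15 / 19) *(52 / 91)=1068459200 / 133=8033527.82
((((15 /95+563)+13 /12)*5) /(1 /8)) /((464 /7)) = 4502645 /13224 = 340.49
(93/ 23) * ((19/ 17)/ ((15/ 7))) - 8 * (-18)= 285643/ 1955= 146.11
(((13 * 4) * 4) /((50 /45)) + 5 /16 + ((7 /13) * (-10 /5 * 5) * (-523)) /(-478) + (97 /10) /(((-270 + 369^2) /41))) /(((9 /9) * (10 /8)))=6134722340249 /42221333700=145.30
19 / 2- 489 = -959 / 2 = -479.50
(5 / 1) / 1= 5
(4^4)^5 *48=52776558133248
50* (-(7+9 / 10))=-395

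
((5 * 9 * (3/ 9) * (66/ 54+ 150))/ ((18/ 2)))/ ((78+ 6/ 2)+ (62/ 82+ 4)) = 279005/ 94932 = 2.94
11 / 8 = 1.38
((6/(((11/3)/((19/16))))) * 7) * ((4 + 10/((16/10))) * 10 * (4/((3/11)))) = 81795/4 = 20448.75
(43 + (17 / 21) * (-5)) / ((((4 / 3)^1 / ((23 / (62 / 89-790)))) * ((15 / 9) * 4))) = -837223 / 6556480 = -0.13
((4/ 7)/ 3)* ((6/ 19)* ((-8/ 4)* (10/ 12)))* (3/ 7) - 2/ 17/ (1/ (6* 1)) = -11852/ 15827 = -0.75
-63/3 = -21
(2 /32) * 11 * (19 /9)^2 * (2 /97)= 3971 /62856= 0.06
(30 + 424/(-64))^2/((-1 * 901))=-2057/3392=-0.61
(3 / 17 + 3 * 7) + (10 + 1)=547 / 17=32.18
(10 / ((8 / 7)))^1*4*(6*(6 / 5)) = 252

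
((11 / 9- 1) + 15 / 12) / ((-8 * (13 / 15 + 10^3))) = -0.00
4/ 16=1/ 4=0.25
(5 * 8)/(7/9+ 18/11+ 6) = 3960/833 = 4.75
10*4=40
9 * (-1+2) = 9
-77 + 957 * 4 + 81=3832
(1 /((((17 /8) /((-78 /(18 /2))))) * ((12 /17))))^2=2704 /81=33.38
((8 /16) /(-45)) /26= -1 /2340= -0.00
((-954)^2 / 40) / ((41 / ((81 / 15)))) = 6143283 / 2050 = 2996.72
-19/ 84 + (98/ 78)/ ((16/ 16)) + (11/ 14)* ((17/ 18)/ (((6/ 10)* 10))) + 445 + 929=27030025/ 19656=1375.15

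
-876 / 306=-146 / 51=-2.86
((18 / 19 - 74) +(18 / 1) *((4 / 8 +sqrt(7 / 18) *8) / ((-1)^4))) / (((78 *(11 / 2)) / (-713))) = 867721 / 8151 - 5704 *sqrt(14) / 143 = -42.79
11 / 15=0.73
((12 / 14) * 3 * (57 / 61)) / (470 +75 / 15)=54 / 10675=0.01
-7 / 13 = -0.54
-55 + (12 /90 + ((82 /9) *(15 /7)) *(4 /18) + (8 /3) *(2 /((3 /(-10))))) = -64549 /945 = -68.31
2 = 2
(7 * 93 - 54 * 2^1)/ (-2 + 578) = 181/ 192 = 0.94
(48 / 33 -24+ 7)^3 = -3756.73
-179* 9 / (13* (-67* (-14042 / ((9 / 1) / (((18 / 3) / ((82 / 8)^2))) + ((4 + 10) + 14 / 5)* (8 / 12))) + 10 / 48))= -1044198648 / 46967190335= -0.02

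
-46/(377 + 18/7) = -322/2657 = -0.12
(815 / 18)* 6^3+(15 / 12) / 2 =78245 / 8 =9780.62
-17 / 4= -4.25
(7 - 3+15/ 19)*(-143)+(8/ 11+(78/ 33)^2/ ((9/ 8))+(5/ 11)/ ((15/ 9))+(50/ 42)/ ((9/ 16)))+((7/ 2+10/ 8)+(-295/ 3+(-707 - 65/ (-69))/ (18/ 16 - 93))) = -1067127871763/ 1399125420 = -762.71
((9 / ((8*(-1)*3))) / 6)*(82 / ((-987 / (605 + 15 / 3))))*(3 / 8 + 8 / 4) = 7.52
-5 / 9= -0.56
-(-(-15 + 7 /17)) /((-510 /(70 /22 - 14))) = -868 /2805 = -0.31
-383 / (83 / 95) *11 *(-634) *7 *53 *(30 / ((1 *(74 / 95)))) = 134150747288250 / 3071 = 43683082803.08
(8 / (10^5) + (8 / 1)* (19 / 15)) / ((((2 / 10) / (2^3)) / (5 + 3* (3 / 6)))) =4940039 / 1875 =2634.69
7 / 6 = 1.17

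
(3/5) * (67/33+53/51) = 1722/935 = 1.84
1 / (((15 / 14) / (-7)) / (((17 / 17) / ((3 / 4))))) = -392 / 45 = -8.71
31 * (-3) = -93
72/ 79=0.91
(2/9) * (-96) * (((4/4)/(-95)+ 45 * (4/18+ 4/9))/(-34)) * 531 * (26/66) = 6356896/1615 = 3936.16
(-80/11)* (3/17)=-240/187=-1.28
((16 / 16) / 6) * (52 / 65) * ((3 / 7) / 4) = 0.01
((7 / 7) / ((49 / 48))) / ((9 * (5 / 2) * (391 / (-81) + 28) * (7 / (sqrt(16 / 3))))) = 1152 * sqrt(3) / 3219055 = 0.00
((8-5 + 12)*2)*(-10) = -300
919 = 919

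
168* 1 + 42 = 210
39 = 39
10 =10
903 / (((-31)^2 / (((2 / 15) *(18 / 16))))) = 2709 / 19220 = 0.14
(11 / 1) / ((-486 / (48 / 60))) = -22 / 1215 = -0.02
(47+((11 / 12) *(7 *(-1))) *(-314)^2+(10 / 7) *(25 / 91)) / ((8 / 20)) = -3022295585 / 1911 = -1581525.69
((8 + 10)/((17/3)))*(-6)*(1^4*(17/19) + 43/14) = -170910/2261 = -75.59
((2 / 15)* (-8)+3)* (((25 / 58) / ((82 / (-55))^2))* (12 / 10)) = 3025 / 6724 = 0.45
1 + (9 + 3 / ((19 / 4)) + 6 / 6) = 221 / 19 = 11.63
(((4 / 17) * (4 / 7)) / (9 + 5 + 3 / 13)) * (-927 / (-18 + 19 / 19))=192816 / 374255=0.52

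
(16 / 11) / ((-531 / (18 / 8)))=-4 / 649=-0.01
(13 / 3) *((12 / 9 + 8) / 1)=364 / 9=40.44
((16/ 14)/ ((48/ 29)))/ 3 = 29/ 126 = 0.23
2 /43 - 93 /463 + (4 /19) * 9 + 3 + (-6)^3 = -79913386 /378271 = -211.26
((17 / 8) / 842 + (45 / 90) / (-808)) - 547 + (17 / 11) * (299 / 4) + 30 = -751129901 / 1870924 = -401.48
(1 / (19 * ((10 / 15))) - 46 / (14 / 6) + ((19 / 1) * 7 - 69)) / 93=0.48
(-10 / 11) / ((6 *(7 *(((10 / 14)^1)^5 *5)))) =-0.02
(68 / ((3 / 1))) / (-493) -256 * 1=-22276 / 87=-256.05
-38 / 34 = -19 / 17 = -1.12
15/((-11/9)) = -12.27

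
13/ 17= 0.76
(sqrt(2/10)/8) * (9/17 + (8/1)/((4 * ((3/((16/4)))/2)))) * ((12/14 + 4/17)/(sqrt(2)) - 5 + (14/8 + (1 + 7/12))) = -299 * sqrt(5)/1224 + 3887 * sqrt(10)/48552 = -0.29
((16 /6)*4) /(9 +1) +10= 166 /15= 11.07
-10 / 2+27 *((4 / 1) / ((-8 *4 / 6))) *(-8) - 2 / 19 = 2981 / 19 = 156.89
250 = 250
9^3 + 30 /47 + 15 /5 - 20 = 33494 /47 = 712.64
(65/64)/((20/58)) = 377/128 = 2.95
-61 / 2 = -30.50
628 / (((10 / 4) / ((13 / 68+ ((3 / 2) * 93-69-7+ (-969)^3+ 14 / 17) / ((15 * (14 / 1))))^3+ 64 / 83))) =-1785971764642273844739473452210349 / 87417623125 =-20430340025242751585502.73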